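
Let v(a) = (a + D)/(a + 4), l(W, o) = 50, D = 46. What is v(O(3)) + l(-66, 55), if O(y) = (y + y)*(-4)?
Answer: 489/10 ≈ 48.900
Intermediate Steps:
O(y) = -8*y (O(y) = (2*y)*(-4) = -8*y)
v(a) = (46 + a)/(4 + a) (v(a) = (a + 46)/(a + 4) = (46 + a)/(4 + a))
v(O(3)) + l(-66, 55) = (46 - 8*3)/(4 - 8*3) + 50 = (46 - 24)/(4 - 24) + 50 = 22/(-20) + 50 = -1/20*22 + 50 = -11/10 + 50 = 489/10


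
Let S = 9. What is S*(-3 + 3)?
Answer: 0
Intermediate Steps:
S*(-3 + 3) = 9*(-3 + 3) = 9*0 = 0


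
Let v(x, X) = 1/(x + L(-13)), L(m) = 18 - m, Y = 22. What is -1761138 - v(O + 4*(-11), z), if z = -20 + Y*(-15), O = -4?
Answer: -29939345/17 ≈ -1.7611e+6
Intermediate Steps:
z = -350 (z = -20 + 22*(-15) = -20 - 330 = -350)
v(x, X) = 1/(31 + x) (v(x, X) = 1/(x + (18 - 1*(-13))) = 1/(x + (18 + 13)) = 1/(x + 31) = 1/(31 + x))
-1761138 - v(O + 4*(-11), z) = -1761138 - 1/(31 + (-4 + 4*(-11))) = -1761138 - 1/(31 + (-4 - 44)) = -1761138 - 1/(31 - 48) = -1761138 - 1/(-17) = -1761138 - 1*(-1/17) = -1761138 + 1/17 = -29939345/17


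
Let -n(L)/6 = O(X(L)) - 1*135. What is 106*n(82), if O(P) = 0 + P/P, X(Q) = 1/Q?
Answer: 85224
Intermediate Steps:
O(P) = 1 (O(P) = 0 + 1 = 1)
n(L) = 804 (n(L) = -6*(1 - 1*135) = -6*(1 - 135) = -6*(-134) = 804)
106*n(82) = 106*804 = 85224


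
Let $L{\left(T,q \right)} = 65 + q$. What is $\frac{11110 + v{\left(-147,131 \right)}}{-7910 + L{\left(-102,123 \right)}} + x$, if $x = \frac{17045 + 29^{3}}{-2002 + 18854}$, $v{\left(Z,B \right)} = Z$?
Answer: $\frac{1536419}{1478763} \approx 1.039$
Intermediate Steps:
$x = \frac{20717}{8426}$ ($x = \frac{17045 + 24389}{16852} = 41434 \cdot \frac{1}{16852} = \frac{20717}{8426} \approx 2.4587$)
$\frac{11110 + v{\left(-147,131 \right)}}{-7910 + L{\left(-102,123 \right)}} + x = \frac{11110 - 147}{-7910 + \left(65 + 123\right)} + \frac{20717}{8426} = \frac{10963}{-7910 + 188} + \frac{20717}{8426} = \frac{10963}{-7722} + \frac{20717}{8426} = 10963 \left(- \frac{1}{7722}\right) + \frac{20717}{8426} = - \frac{10963}{7722} + \frac{20717}{8426} = \frac{1536419}{1478763}$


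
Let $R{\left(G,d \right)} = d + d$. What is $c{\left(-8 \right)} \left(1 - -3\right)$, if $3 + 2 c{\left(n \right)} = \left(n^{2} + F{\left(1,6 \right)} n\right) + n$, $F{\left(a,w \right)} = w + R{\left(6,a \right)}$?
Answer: $-22$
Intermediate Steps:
$R{\left(G,d \right)} = 2 d$
$F{\left(a,w \right)} = w + 2 a$
$c{\left(n \right)} = - \frac{3}{2} + \frac{n^{2}}{2} + \frac{9 n}{2}$ ($c{\left(n \right)} = - \frac{3}{2} + \frac{\left(n^{2} + \left(6 + 2 \cdot 1\right) n\right) + n}{2} = - \frac{3}{2} + \frac{\left(n^{2} + \left(6 + 2\right) n\right) + n}{2} = - \frac{3}{2} + \frac{\left(n^{2} + 8 n\right) + n}{2} = - \frac{3}{2} + \frac{n^{2} + 9 n}{2} = - \frac{3}{2} + \left(\frac{n^{2}}{2} + \frac{9 n}{2}\right) = - \frac{3}{2} + \frac{n^{2}}{2} + \frac{9 n}{2}$)
$c{\left(-8 \right)} \left(1 - -3\right) = \left(- \frac{3}{2} + \frac{\left(-8\right)^{2}}{2} + \frac{9}{2} \left(-8\right)\right) \left(1 - -3\right) = \left(- \frac{3}{2} + \frac{1}{2} \cdot 64 - 36\right) \left(1 + 3\right) = \left(- \frac{3}{2} + 32 - 36\right) 4 = \left(- \frac{11}{2}\right) 4 = -22$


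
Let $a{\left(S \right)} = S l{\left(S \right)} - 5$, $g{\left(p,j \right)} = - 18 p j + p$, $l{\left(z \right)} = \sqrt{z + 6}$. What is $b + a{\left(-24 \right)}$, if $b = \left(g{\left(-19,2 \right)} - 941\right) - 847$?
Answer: $-1128 - 72 i \sqrt{2} \approx -1128.0 - 101.82 i$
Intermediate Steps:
$l{\left(z \right)} = \sqrt{6 + z}$
$g{\left(p,j \right)} = p - 18 j p$ ($g{\left(p,j \right)} = - 18 j p + p = p - 18 j p$)
$a{\left(S \right)} = -5 + S \sqrt{6 + S}$ ($a{\left(S \right)} = S \sqrt{6 + S} - 5 = -5 + S \sqrt{6 + S}$)
$b = -1123$ ($b = \left(- 19 \left(1 - 36\right) - 941\right) - 847 = \left(\left(-19\right) \left(-35\right) - 941\right) - 847 = \left(665 - 941\right) - 847 = -276 - 847 = -1123$)
$b + a{\left(-24 \right)} = -1123 - \left(5 + 24 \sqrt{6 - 24}\right) = -1123 - \left(5 + 24 \sqrt{-18}\right) = -1123 - \left(5 + 24 \cdot 3 i \sqrt{2}\right) = -1123 - \left(5 + 72 i \sqrt{2}\right) = -1128 - 72 i \sqrt{2}$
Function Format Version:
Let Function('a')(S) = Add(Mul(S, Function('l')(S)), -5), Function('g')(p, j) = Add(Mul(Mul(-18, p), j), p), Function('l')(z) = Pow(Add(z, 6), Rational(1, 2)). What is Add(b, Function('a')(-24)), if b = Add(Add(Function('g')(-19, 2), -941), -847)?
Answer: Add(-1128, Mul(-72, I, Pow(2, Rational(1, 2)))) ≈ Add(-1128.0, Mul(-101.82, I))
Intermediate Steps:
Function('l')(z) = Pow(Add(6, z), Rational(1, 2))
Function('g')(p, j) = Add(p, Mul(-18, j, p)) (Function('g')(p, j) = Add(Mul(-18, j, p), p) = Add(p, Mul(-18, j, p)))
Function('a')(S) = Add(-5, Mul(S, Pow(Add(6, S), Rational(1, 2)))) (Function('a')(S) = Add(Mul(S, Pow(Add(6, S), Rational(1, 2))), -5) = Add(-5, Mul(S, Pow(Add(6, S), Rational(1, 2)))))
b = -1123 (b = Add(Add(Mul(-19, Add(1, Mul(-18, 2))), -941), -847) = Add(Add(Mul(-19, Add(1, -36)), -941), -847) = Add(Add(Mul(-19, -35), -941), -847) = Add(Add(665, -941), -847) = Add(-276, -847) = -1123)
Add(b, Function('a')(-24)) = Add(-1123, Add(-5, Mul(-24, Pow(Add(6, -24), Rational(1, 2))))) = Add(-1123, Add(-5, Mul(-24, Pow(-18, Rational(1, 2))))) = Add(-1123, Add(-5, Mul(-24, Mul(3, I, Pow(2, Rational(1, 2)))))) = Add(-1123, Add(-5, Mul(-72, I, Pow(2, Rational(1, 2))))) = Add(-1128, Mul(-72, I, Pow(2, Rational(1, 2))))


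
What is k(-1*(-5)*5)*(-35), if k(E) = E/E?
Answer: -35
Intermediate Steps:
k(E) = 1
k(-1*(-5)*5)*(-35) = 1*(-35) = -35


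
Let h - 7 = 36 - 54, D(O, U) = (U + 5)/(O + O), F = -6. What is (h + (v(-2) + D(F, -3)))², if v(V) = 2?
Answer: 3025/36 ≈ 84.028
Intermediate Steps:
D(O, U) = (5 + U)/(2*O) (D(O, U) = (5 + U)/((2*O)) = (5 + U)*(1/(2*O)) = (5 + U)/(2*O))
h = -11 (h = 7 + (36 - 54) = 7 - 18 = -11)
(h + (v(-2) + D(F, -3)))² = (-11 + (2 + (½)*(5 - 3)/(-6)))² = (-11 + (2 + (½)*(-⅙)*2))² = (-11 + (2 - ⅙))² = (-11 + 11/6)² = (-55/6)² = 3025/36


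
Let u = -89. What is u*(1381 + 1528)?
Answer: -258901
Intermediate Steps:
u*(1381 + 1528) = -89*(1381 + 1528) = -89*2909 = -258901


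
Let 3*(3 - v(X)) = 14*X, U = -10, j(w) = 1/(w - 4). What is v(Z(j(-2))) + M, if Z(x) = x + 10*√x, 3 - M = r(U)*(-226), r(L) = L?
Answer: -20279/9 - 70*I*√6/9 ≈ -2253.2 - 19.052*I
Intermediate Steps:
j(w) = 1/(-4 + w)
M = -2257 (M = 3 - (-10)*(-226) = 3 - 1*2260 = 3 - 2260 = -2257)
v(X) = 3 - 14*X/3
v(Z(j(-2))) + M = (3 - 14*(1/(-4 - 2) + 10*√(1/(-4 - 2)))/3) - 2257 = (3 - 14*(1/(-6) + 10*√(1/(-6)))/3) - 2257 = (3 - 14*(-⅙ + 10*√(-⅙))/3) - 2257 = (3 - 14*(-⅙ + 10*(I*√6/6))/3) - 2257 = (3 - 14*(-⅙ + 5*I*√6/3)/3) - 2257 = (3 + (7/9 - 70*I*√6/9)) - 2257 = (34/9 - 70*I*√6/9) - 2257 = -20279/9 - 70*I*√6/9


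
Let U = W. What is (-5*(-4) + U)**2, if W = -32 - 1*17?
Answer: 841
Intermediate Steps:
W = -49 (W = -32 - 17 = -49)
U = -49
(-5*(-4) + U)**2 = (-5*(-4) - 49)**2 = (20 - 49)**2 = (-29)**2 = 841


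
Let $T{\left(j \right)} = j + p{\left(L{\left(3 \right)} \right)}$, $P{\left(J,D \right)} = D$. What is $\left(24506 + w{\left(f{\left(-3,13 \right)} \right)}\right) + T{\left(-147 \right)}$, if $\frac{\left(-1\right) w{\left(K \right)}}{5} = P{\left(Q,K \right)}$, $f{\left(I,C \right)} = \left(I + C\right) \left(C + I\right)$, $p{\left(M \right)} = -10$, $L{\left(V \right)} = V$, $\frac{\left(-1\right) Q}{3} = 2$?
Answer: $23849$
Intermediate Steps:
$Q = -6$ ($Q = \left(-3\right) 2 = -6$)
$T{\left(j \right)} = -10 + j$ ($T{\left(j \right)} = j - 10 = -10 + j$)
$f{\left(I,C \right)} = \left(C + I\right)^{2}$ ($f{\left(I,C \right)} = \left(C + I\right) \left(C + I\right) = \left(C + I\right)^{2}$)
$w{\left(K \right)} = - 5 K$
$\left(24506 + w{\left(f{\left(-3,13 \right)} \right)}\right) + T{\left(-147 \right)} = \left(24506 - 5 \left(13 - 3\right)^{2}\right) - 157 = \left(24506 - 5 \cdot 10^{2}\right) - 157 = \left(24506 - 500\right) - 157 = 24006 - 157 = 23849$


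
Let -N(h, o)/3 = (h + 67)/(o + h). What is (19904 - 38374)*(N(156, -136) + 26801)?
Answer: -988793297/2 ≈ -4.9440e+8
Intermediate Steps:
N(h, o) = -3*(67 + h)/(h + o) (N(h, o) = -3*(h + 67)/(o + h) = -3*(67 + h)/(h + o))
(19904 - 38374)*(N(156, -136) + 26801) = (19904 - 38374)*(3*(-67 - 1*156)/(156 - 136) + 26801) = -18470*(3*(-67 - 156)/20 + 26801) = -18470*(3*(1/20)*(-223) + 26801) = -18470*(-669/20 + 26801) = -18470*535351/20 = -988793297/2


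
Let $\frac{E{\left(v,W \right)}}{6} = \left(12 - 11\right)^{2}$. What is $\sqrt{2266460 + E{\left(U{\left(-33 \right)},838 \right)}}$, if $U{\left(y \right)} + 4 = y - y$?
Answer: $\sqrt{2266466} \approx 1505.5$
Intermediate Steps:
$U{\left(y \right)} = -4$ ($U{\left(y \right)} = -4 + \left(y - y\right) = -4 + 0 = -4$)
$E{\left(v,W \right)} = 6$ ($E{\left(v,W \right)} = 6 \left(12 - 11\right)^{2} = 6 \cdot 1^{2} = 6 \cdot 1 = 6$)
$\sqrt{2266460 + E{\left(U{\left(-33 \right)},838 \right)}} = \sqrt{2266460 + 6} = \sqrt{2266466}$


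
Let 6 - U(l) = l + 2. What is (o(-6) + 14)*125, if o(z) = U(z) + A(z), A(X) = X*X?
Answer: 7500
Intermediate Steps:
U(l) = 4 - l (U(l) = 6 - (l + 2) = 6 - (2 + l) = 6 + (-2 - l) = 4 - l)
A(X) = X²
o(z) = 4 + z² - z (o(z) = (4 - z) + z² = 4 + z² - z)
(o(-6) + 14)*125 = ((4 + (-6)² - 1*(-6)) + 14)*125 = ((4 + 36 + 6) + 14)*125 = (46 + 14)*125 = 60*125 = 7500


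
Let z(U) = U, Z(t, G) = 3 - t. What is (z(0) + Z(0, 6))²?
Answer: 9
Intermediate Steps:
(z(0) + Z(0, 6))² = (0 + (3 - 1*0))² = (0 + (3 + 0))² = (0 + 3)² = 3² = 9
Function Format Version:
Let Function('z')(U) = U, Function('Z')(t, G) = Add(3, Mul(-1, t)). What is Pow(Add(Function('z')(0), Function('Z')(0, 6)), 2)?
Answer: 9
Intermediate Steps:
Pow(Add(Function('z')(0), Function('Z')(0, 6)), 2) = Pow(Add(0, Add(3, Mul(-1, 0))), 2) = Pow(Add(0, Add(3, 0)), 2) = Pow(Add(0, 3), 2) = Pow(3, 2) = 9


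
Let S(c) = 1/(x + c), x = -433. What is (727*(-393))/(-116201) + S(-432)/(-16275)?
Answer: 4022203860326/1635863152875 ≈ 2.4588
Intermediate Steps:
S(c) = 1/(-433 + c)
(727*(-393))/(-116201) + S(-432)/(-16275) = (727*(-393))/(-116201) + 1/(-433 - 432*(-16275)) = -285711*(-1/116201) - 1/16275/(-865) = 285711/116201 - 1/865*(-1/16275) = 285711/116201 + 1/14077875 = 4022203860326/1635863152875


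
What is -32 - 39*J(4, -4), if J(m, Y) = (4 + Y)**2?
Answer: -32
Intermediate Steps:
-32 - 39*J(4, -4) = -32 - 39*(4 - 4)**2 = -32 - 39*0**2 = -32 - 39*0 = -32 + 0 = -32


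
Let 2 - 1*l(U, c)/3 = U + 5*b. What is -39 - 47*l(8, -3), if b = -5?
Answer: -2718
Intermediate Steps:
l(U, c) = 81 - 3*U (l(U, c) = 6 - 3*(U + 5*(-5)) = 6 - 3*(U - 25) = 6 - 3*(-25 + U) = 6 + (75 - 3*U) = 81 - 3*U)
-39 - 47*l(8, -3) = -39 - 47*(81 - 3*8) = -39 - 47*(81 - 24) = -39 - 47*57 = -39 - 2679 = -2718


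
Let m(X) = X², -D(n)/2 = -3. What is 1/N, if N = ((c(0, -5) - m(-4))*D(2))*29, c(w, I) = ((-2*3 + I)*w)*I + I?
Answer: -1/3654 ≈ -0.00027367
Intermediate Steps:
D(n) = 6 (D(n) = -2*(-3) = 6)
c(w, I) = I + I*w*(-6 + I) (c(w, I) = ((-6 + I)*w)*I + I = (w*(-6 + I))*I + I = I*w*(-6 + I) + I = I + I*w*(-6 + I))
N = -3654 (N = ((-5*(1 - 6*0 - 5*0) - 1*(-4)²)*6)*29 = ((-5*(1 + 0 + 0) - 1*16)*6)*29 = ((-5*1 - 16)*6)*29 = ((-5 - 16)*6)*29 = -21*6*29 = -126*29 = -3654)
1/N = 1/(-3654) = -1/3654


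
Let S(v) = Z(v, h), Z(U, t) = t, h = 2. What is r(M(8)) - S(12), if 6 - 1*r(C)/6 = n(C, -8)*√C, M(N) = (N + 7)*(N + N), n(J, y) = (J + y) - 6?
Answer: 34 - 5424*√15 ≈ -20973.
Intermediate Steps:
n(J, y) = -6 + J + y
M(N) = 2*N*(7 + N) (M(N) = (7 + N)*(2*N) = 2*N*(7 + N))
r(C) = 36 - 6*√C*(-14 + C) (r(C) = 36 - 6*(-6 + C - 8)*√C = 36 - 6*(-14 + C)*√C = 36 - 6*√C*(-14 + C))
S(v) = 2
r(M(8)) - S(12) = (36 + 6*√(2*8*(7 + 8))*(14 - 2*8*(7 + 8))) - 1*2 = (36 + 6*√(2*8*15)*(14 - 2*8*15)) - 2 = (36 + 6*√240*(14 - 1*240)) - 2 = (36 + 6*(4*√15)*(14 - 240)) - 2 = (36 + 6*(4*√15)*(-226)) - 2 = (36 - 5424*√15) - 2 = 34 - 5424*√15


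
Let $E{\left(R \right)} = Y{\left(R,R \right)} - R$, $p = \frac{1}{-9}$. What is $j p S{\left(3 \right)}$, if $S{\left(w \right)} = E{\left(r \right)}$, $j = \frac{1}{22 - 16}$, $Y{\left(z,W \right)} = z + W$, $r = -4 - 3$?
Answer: $\frac{7}{54} \approx 0.12963$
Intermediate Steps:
$r = -7$
$p = - \frac{1}{9} \approx -0.11111$
$Y{\left(z,W \right)} = W + z$
$j = \frac{1}{6} \approx 0.16667$
$E{\left(R \right)} = R$ ($E{\left(R \right)} = \left(R + R\right) - R = 2 R - R = R$)
$S{\left(w \right)} = -7$
$j p S{\left(3 \right)} = \frac{1}{6} \left(- \frac{1}{9}\right) \left(-7\right) = \left(- \frac{1}{54}\right) \left(-7\right) = \frac{7}{54}$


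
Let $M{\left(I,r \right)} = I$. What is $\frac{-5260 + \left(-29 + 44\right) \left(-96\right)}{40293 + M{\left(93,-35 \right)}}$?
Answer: $- \frac{3350}{20193} \approx -0.1659$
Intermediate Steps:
$\frac{-5260 + \left(-29 + 44\right) \left(-96\right)}{40293 + M{\left(93,-35 \right)}} = \frac{-5260 + \left(-29 + 44\right) \left(-96\right)}{40293 + 93} = \frac{-5260 + 15 \left(-96\right)}{40386} = \left(-5260 - 1440\right) \frac{1}{40386} = \left(-6700\right) \frac{1}{40386} = - \frac{3350}{20193}$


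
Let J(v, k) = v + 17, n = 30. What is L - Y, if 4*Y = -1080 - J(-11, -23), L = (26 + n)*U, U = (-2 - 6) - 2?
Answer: -577/2 ≈ -288.50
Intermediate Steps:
J(v, k) = 17 + v
U = -10 (U = -8 - 2 = -10)
L = -560 (L = (26 + 30)*(-10) = 56*(-10) = -560)
Y = -543/2 (Y = (-1080 - (17 - 11))/4 = (-1080 - 1*6)/4 = (-1080 - 6)/4 = (¼)*(-1086) = -543/2 ≈ -271.50)
L - Y = -560 - 1*(-543/2) = -560 + 543/2 = -577/2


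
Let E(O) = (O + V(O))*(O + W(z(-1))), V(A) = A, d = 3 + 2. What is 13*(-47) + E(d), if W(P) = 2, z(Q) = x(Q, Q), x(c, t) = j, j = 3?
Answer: -541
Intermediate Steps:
d = 5
x(c, t) = 3
z(Q) = 3
E(O) = 2*O*(2 + O) (E(O) = (O + O)*(O + 2) = (2*O)*(2 + O) = 2*O*(2 + O))
13*(-47) + E(d) = 13*(-47) + 2*5*(2 + 5) = -611 + 2*5*7 = -611 + 70 = -541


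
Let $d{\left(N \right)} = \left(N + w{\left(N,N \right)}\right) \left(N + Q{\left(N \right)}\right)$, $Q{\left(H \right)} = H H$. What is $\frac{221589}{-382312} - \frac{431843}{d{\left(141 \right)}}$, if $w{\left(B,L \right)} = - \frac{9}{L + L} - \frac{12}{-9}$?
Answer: $- \frac{796441054667}{1089267675608} \approx -0.73117$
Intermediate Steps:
$w{\left(B,L \right)} = \frac{4}{3} - \frac{9}{2 L}$ ($w{\left(B,L \right)} = - \frac{9}{2 L} - - \frac{4}{3} = - 9 \frac{1}{2 L} + \frac{4}{3} = - \frac{9}{2 L} + \frac{4}{3} = \frac{4}{3} - \frac{9}{2 L}$)
$Q{\left(H \right)} = H^{2}$
$d{\left(N \right)} = \left(N + N^{2}\right) \left(N + \frac{-27 + 8 N}{6 N}\right)$ ($d{\left(N \right)} = \left(N + \frac{-27 + 8 N}{6 N}\right) \left(N + N^{2}\right) = \left(N + N^{2}\right) \left(N + \frac{-27 + 8 N}{6 N}\right)$)
$\frac{221589}{-382312} - \frac{431843}{d{\left(141 \right)}} = \frac{221589}{-382312} - \frac{431843}{- \frac{9}{2} + 141^{3} - \frac{893}{2} + \frac{7 \cdot 141^{2}}{3}} = 221589 \left(- \frac{1}{382312}\right) - \frac{431843}{- \frac{9}{2} + 2803221 - \frac{893}{2} + \frac{7}{3} \cdot 19881} = - \frac{221589}{382312} - \frac{431843}{- \frac{9}{2} + 2803221 - \frac{893}{2} + 46389} = - \frac{221589}{382312} - \frac{431843}{2849159} = - \frac{796441054667}{1089267675608}$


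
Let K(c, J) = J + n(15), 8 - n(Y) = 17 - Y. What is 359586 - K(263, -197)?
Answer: 359777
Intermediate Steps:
n(Y) = -9 + Y (n(Y) = 8 - (17 - Y) = 8 + (-17 + Y) = -9 + Y)
K(c, J) = 6 + J (K(c, J) = J + (-9 + 15) = J + 6 = 6 + J)
359586 - K(263, -197) = 359586 - (6 - 197) = 359586 - 1*(-191) = 359586 + 191 = 359777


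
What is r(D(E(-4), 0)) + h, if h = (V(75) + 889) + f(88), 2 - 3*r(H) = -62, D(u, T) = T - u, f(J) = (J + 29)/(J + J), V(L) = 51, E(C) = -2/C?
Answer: 507935/528 ≈ 962.00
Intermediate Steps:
f(J) = (29 + J)/(2*J) (f(J) = (29 + J)/((2*J)) = (29 + J)*(1/(2*J)) = (29 + J)/(2*J))
r(H) = 64/3 (r(H) = ⅔ - ⅓*(-62) = ⅔ + 62/3 = 64/3)
h = 165557/176 (h = (51 + 889) + (½)*(29 + 88)/88 = 940 + (½)*(1/88)*117 = 940 + 117/176 = 165557/176 ≈ 940.67)
r(D(E(-4), 0)) + h = 64/3 + 165557/176 = 507935/528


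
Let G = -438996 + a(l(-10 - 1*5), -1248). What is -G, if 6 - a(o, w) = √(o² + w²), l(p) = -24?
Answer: 438990 + 24*√2705 ≈ 4.4024e+5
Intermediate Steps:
a(o, w) = 6 - √(o² + w²)
G = -438990 - 24*√2705 (G = -438996 + (6 - √((-24)² + (-1248)²)) = -438996 + (6 - √(576 + 1557504)) = -438996 + (6 - √1558080) = -438996 + (6 - 24*√2705) = -438990 - 24*√2705 ≈ -4.4024e+5)
-G = -(-438990 - 24*√2705) = 438990 + 24*√2705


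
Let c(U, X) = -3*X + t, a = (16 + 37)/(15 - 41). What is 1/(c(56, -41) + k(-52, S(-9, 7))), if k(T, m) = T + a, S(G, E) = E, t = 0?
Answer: 26/1793 ≈ 0.014501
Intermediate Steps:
a = -53/26 (a = 53/(-26) = 53*(-1/26) = -53/26 ≈ -2.0385)
c(U, X) = -3*X (c(U, X) = -3*X + 0 = -3*X)
k(T, m) = -53/26 + T (k(T, m) = T - 53/26 = -53/26 + T)
1/(c(56, -41) + k(-52, S(-9, 7))) = 1/(-3*(-41) + (-53/26 - 52)) = 1/(123 - 1405/26) = 1/(1793/26) = 26/1793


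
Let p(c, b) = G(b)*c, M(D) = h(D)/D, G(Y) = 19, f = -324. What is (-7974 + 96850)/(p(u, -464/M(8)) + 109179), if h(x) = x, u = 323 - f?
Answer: 22219/30368 ≈ 0.73166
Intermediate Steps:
u = 647 (u = 323 - 1*(-324) = 323 + 324 = 647)
M(D) = 1 (M(D) = D/D = 1)
p(c, b) = 19*c
(-7974 + 96850)/(p(u, -464/M(8)) + 109179) = (-7974 + 96850)/(19*647 + 109179) = 88876/(12293 + 109179) = 88876/121472 = 88876*(1/121472) = 22219/30368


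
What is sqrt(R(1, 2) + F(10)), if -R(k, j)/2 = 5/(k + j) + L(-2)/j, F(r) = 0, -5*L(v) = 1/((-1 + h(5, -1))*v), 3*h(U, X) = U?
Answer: I*sqrt(3135)/30 ≈ 1.8664*I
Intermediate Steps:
h(U, X) = U/3
L(v) = -3/(10*v) (L(v) = -1/(5*(-1 + (1/3)*5)*v) = -1/(5*(-1 + 5/3)*v) = -1/(5*2/3*v) = -3/(10*v))
R(k, j) = -10/(j + k) - 3/(10*j) (R(k, j) = -2*(5/(k + j) + (-3/10/(-2))/j) = -2*(5/(j + k) + (-3/10*(-1/2))/j) = -2*(5/(j + k) + 3/(20*j)) = -10/(j + k) - 3/(10*j))
sqrt(R(1, 2) + F(10)) = sqrt((1/10)*(-103*2 - 3*1)/(2*(2 + 1)) + 0) = sqrt((1/10)*(1/2)*(-206 - 3)/3 + 0) = sqrt((1/10)*(1/2)*(1/3)*(-209) + 0) = sqrt(-209/60 + 0) = sqrt(-209/60) = I*sqrt(3135)/30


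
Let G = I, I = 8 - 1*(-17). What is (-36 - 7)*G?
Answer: -1075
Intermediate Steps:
I = 25 (I = 8 + 17 = 25)
G = 25
(-36 - 7)*G = (-36 - 7)*25 = -43*25 = -1075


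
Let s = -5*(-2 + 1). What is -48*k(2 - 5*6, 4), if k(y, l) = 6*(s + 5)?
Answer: -2880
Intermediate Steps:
s = 5 (s = -5*(-1) = 5)
k(y, l) = 60 (k(y, l) = 6*(5 + 5) = 6*10 = 60)
-48*k(2 - 5*6, 4) = -48*60 = -2880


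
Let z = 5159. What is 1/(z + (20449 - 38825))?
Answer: -1/13217 ≈ -7.5660e-5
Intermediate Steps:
1/(z + (20449 - 38825)) = 1/(5159 + (20449 - 38825)) = 1/(5159 - 18376) = 1/(-13217) = -1/13217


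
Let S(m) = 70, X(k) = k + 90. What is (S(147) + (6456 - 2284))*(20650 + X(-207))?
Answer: 87100986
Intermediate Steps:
X(k) = 90 + k
(S(147) + (6456 - 2284))*(20650 + X(-207)) = (70 + (6456 - 2284))*(20650 + (90 - 207)) = (70 + 4172)*(20650 - 117) = 4242*20533 = 87100986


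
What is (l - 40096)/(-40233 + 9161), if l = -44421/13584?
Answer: 181569495/140694016 ≈ 1.2905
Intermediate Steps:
l = -14807/4528 (l = -44421*1/13584 = -14807/4528 ≈ -3.2701)
(l - 40096)/(-40233 + 9161) = (-14807/4528 - 40096)/(-40233 + 9161) = -181569495/4528/(-31072) = -181569495/4528*(-1/31072) = 181569495/140694016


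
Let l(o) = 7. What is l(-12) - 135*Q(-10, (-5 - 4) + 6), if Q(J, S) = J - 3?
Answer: 1762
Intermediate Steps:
Q(J, S) = -3 + J
l(-12) - 135*Q(-10, (-5 - 4) + 6) = 7 - 135*(-3 - 10) = 7 - 135*(-13) = 7 + 1755 = 1762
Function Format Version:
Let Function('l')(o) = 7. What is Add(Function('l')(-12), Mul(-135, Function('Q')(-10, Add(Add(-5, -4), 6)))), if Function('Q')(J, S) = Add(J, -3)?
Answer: 1762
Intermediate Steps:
Function('Q')(J, S) = Add(-3, J)
Add(Function('l')(-12), Mul(-135, Function('Q')(-10, Add(Add(-5, -4), 6)))) = Add(7, Mul(-135, Add(-3, -10))) = Add(7, Mul(-135, -13)) = Add(7, 1755) = 1762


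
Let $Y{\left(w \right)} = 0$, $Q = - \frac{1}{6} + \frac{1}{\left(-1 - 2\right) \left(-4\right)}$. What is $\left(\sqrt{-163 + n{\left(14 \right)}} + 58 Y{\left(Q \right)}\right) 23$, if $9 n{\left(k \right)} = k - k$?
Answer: $23 i \sqrt{163} \approx 293.64 i$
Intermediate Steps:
$Q = - \frac{1}{12}$ ($Q = \left(-1\right) \frac{1}{6} + \frac{1}{-3} \left(- \frac{1}{4}\right) = - \frac{1}{6} - - \frac{1}{12} = - \frac{1}{6} + \frac{1}{12} = - \frac{1}{12} \approx -0.083333$)
$n{\left(k \right)} = 0$ ($n{\left(k \right)} = \frac{k - k}{9} = \frac{1}{9} \cdot 0 = 0$)
$\left(\sqrt{-163 + n{\left(14 \right)}} + 58 Y{\left(Q \right)}\right) 23 = \left(\sqrt{-163 + 0} + 58 \cdot 0\right) 23 = \left(\sqrt{-163} + 0\right) 23 = \left(i \sqrt{163} + 0\right) 23 = i \sqrt{163} \cdot 23 = 23 i \sqrt{163}$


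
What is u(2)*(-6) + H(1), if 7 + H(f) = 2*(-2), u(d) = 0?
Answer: -11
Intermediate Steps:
H(f) = -11 (H(f) = -7 + 2*(-2) = -7 - 4 = -11)
u(2)*(-6) + H(1) = 0*(-6) - 11 = 0 - 11 = -11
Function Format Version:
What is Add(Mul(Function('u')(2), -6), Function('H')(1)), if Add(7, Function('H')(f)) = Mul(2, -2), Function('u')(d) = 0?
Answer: -11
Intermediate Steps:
Function('H')(f) = -11 (Function('H')(f) = Add(-7, Mul(2, -2)) = Add(-7, -4) = -11)
Add(Mul(Function('u')(2), -6), Function('H')(1)) = Add(Mul(0, -6), -11) = Add(0, -11) = -11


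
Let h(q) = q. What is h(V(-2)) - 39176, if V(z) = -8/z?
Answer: -39172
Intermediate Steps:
h(V(-2)) - 39176 = -8/(-2) - 39176 = -8*(-½) - 39176 = 4 - 39176 = -39172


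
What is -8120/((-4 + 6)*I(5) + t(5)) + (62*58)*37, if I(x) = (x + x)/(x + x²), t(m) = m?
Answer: 2237524/17 ≈ 1.3162e+5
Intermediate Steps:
I(x) = 2*x/(x + x²) (I(x) = (2*x)/(x + x²) = 2*x/(x + x²))
-8120/((-4 + 6)*I(5) + t(5)) + (62*58)*37 = -8120/((-4 + 6)*(2/(1 + 5)) + 5) + (62*58)*37 = -8120/(2*(2/6) + 5) + 3596*37 = -8120/(2*(2*(⅙)) + 5) + 133052 = -8120/(2*(⅓) + 5) + 133052 = -8120/(⅔ + 5) + 133052 = -8120/(17/3) + 133052 = (3/17)*(-8120) + 133052 = -24360/17 + 133052 = 2237524/17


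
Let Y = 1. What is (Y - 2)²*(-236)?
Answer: -236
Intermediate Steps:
(Y - 2)²*(-236) = (1 - 2)²*(-236) = (-1)²*(-236) = 1*(-236) = -236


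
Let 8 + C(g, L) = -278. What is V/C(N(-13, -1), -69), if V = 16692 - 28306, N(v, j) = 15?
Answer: 5807/143 ≈ 40.608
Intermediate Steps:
C(g, L) = -286 (C(g, L) = -8 - 278 = -286)
V = -11614
V/C(N(-13, -1), -69) = -11614/(-286) = -11614*(-1/286) = 5807/143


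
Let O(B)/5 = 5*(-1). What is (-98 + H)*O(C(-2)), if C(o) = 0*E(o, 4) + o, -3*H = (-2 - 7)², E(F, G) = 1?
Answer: 3125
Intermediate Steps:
H = -27 (H = -(-2 - 7)²/3 = -⅓*(-9)² = -⅓*81 = -27)
C(o) = o (C(o) = 0*1 + o = 0 + o = o)
O(B) = -25 (O(B) = 5*(5*(-1)) = 5*(-5) = -25)
(-98 + H)*O(C(-2)) = (-98 - 27)*(-25) = -125*(-25) = 3125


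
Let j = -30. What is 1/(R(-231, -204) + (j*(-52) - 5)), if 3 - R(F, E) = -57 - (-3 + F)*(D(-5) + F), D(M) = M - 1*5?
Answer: 1/58009 ≈ 1.7239e-5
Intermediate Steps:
D(M) = -5 + M (D(M) = M - 5 = -5 + M)
R(F, E) = 60 + (-10 + F)*(-3 + F) (R(F, E) = 3 - (-57 - (-3 + F)*((-5 - 5) + F)) = 3 - (-57 - (-3 + F)*(-10 + F)) = 3 - (-57 - (-10 + F)*(-3 + F)) = 3 + (57 + (-10 + F)*(-3 + F)) = 60 + (-10 + F)*(-3 + F))
1/(R(-231, -204) + (j*(-52) - 5)) = 1/((90 + (-231)² - 13*(-231)) + (-30*(-52) - 5)) = 1/((90 + 53361 + 3003) + (1560 - 5)) = 1/(56454 + 1555) = 1/58009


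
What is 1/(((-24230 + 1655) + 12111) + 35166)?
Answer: 1/24702 ≈ 4.0483e-5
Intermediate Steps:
1/(((-24230 + 1655) + 12111) + 35166) = 1/((-22575 + 12111) + 35166) = 1/(-10464 + 35166) = 1/24702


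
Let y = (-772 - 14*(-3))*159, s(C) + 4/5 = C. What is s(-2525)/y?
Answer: 173/7950 ≈ 0.021761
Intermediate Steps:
s(C) = -⅘ + C
y = -116070 (y = (-772 + 42)*159 = -730*159 = -116070)
s(-2525)/y = (-⅘ - 2525)/(-116070) = -12629/5*(-1/116070) = 173/7950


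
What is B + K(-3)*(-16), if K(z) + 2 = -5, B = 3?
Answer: 115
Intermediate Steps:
K(z) = -7 (K(z) = -2 - 5 = -7)
B + K(-3)*(-16) = 3 - 7*(-16) = 3 + 112 = 115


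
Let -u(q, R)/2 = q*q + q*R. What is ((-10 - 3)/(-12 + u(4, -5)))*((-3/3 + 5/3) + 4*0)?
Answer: 13/6 ≈ 2.1667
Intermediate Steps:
u(q, R) = -2*q² - 2*R*q (u(q, R) = -2*(q*q + q*R) = -2*(q² + R*q) = -2*q² - 2*R*q)
((-10 - 3)/(-12 + u(4, -5)))*((-3/3 + 5/3) + 4*0) = ((-10 - 3)/(-12 - 2*4*(-5 + 4)))*((-3/3 + 5/3) + 4*0) = (-13/(-12 - 2*4*(-1)))*((-3*⅓ + 5*(⅓)) + 0) = (-13/(-12 + 8))*((-1 + 5/3) + 0) = (-13/(-4))*(⅔ + 0) = -13*(-¼)*(⅔) = (13/4)*(⅔) = 13/6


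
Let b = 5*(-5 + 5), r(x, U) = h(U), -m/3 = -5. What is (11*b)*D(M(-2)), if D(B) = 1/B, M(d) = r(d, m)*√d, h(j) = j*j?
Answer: 0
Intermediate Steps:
h(j) = j²
m = 15 (m = -3*(-5) = 15)
r(x, U) = U²
M(d) = 225*√d (M(d) = 15²*√d = 225*√d)
b = 0 (b = 5*0 = 0)
(11*b)*D(M(-2)) = (11*0)/((225*√(-2))) = 0/((225*(I*√2))) = 0/((225*I*√2)) = 0*(-I*√2/450) = 0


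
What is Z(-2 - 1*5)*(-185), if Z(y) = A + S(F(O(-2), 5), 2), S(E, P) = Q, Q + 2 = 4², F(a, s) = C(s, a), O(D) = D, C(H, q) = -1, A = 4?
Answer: -3330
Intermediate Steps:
F(a, s) = -1
Q = 14 (Q = -2 + 4² = -2 + 16 = 14)
S(E, P) = 14
Z(y) = 18 (Z(y) = 4 + 14 = 18)
Z(-2 - 1*5)*(-185) = 18*(-185) = -3330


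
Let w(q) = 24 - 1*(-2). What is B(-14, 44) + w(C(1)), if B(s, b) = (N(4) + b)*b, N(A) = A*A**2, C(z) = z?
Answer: 4778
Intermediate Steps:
N(A) = A**3
w(q) = 26 (w(q) = 24 + 2 = 26)
B(s, b) = b*(64 + b) (B(s, b) = (4**3 + b)*b = (64 + b)*b = b*(64 + b))
B(-14, 44) + w(C(1)) = 44*(64 + 44) + 26 = 44*108 + 26 = 4752 + 26 = 4778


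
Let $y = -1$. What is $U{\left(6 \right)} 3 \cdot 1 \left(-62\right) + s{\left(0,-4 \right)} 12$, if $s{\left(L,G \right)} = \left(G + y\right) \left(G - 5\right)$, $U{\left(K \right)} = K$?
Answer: $-576$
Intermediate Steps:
$s{\left(L,G \right)} = \left(-1 + G\right) \left(-5 + G\right)$ ($s{\left(L,G \right)} = \left(G - 1\right) \left(G - 5\right) = \left(-1 + G\right) \left(-5 + G\right)$)
$U{\left(6 \right)} 3 \cdot 1 \left(-62\right) + s{\left(0,-4 \right)} 12 = 6 \cdot 3 \cdot 1 \left(-62\right) + \left(5 + \left(-4\right)^{2} - -24\right) 12 = 18 \cdot 1 \left(-62\right) + \left(5 + 16 + 24\right) 12 = 18 \left(-62\right) + 45 \cdot 12 = -1116 + 540 = -576$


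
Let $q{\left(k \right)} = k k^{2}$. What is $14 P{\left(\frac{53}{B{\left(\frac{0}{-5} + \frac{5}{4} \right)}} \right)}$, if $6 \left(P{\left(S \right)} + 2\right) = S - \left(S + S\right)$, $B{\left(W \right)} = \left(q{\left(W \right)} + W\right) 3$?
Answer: $- \frac{75404}{1845} \approx -40.869$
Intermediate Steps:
$q{\left(k \right)} = k^{3}$
$B{\left(W \right)} = 3 W + 3 W^{3}$ ($B{\left(W \right)} = \left(W^{3} + W\right) 3 = \left(W + W^{3}\right) 3 = 3 W + 3 W^{3}$)
$P{\left(S \right)} = -2 - \frac{S}{6}$ ($P{\left(S \right)} = -2 + \frac{S - \left(S + S\right)}{6} = -2 + \frac{S - 2 S}{6} = -2 + \frac{\left(-1\right) S}{6} = -2 - \frac{S}{6}$)
$14 P{\left(\frac{53}{B{\left(\frac{0}{-5} + \frac{5}{4} \right)}} \right)} = 14 \left(-2 - \frac{53 \frac{1}{3 \left(\frac{0}{-5} + \frac{5}{4}\right) \left(1 + \left(\frac{0}{-5} + \frac{5}{4}\right)^{2}\right)}}{6}\right) = 14 \left(-2 - \frac{53 \frac{1}{3 \left(0 \left(- \frac{1}{5}\right) + 5 \cdot \frac{1}{4}\right) \left(1 + \left(0 \left(- \frac{1}{5}\right) + 5 \cdot \frac{1}{4}\right)^{2}\right)}}{6}\right) = 14 \left(-2 - \frac{53 \frac{1}{3 \left(0 + \frac{5}{4}\right) \left(1 + \left(0 + \frac{5}{4}\right)^{2}\right)}}{6}\right) = 14 \left(-2 - \frac{53 \frac{1}{3 \cdot \frac{5}{4} \left(1 + \left(\frac{5}{4}\right)^{2}\right)}}{6}\right) = 14 \left(-2 - \frac{53 \frac{1}{3 \cdot \frac{5}{4} \left(1 + \frac{25}{16}\right)}}{6}\right) = 14 \left(-2 - \frac{53 \frac{1}{3 \cdot \frac{5}{4} \cdot \frac{41}{16}}}{6}\right) = 14 \left(-2 - \frac{53 \frac{1}{\frac{615}{64}}}{6}\right) = 14 \left(-2 - \frac{53 \cdot \frac{64}{615}}{6}\right) = 14 \left(-2 - \frac{1696}{1845}\right) = 14 \left(- \frac{5386}{1845}\right) = - \frac{75404}{1845}$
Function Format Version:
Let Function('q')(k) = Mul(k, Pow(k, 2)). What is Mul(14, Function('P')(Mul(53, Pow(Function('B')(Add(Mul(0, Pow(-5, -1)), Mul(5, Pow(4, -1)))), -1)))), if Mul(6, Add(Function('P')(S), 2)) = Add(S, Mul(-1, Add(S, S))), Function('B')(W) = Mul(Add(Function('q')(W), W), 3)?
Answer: Rational(-75404, 1845) ≈ -40.869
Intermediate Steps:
Function('q')(k) = Pow(k, 3)
Function('B')(W) = Add(Mul(3, W), Mul(3, Pow(W, 3))) (Function('B')(W) = Mul(Add(Pow(W, 3), W), 3) = Mul(Add(W, Pow(W, 3)), 3) = Add(Mul(3, W), Mul(3, Pow(W, 3))))
Function('P')(S) = Add(-2, Mul(Rational(-1, 6), S)) (Function('P')(S) = Add(-2, Mul(Rational(1, 6), Add(S, Mul(-1, Add(S, S))))) = Add(-2, Mul(Rational(1, 6), Add(S, Mul(-1, Mul(2, S))))) = Add(-2, Mul(Rational(1, 6), Add(S, Mul(-2, S)))) = Add(-2, Mul(Rational(1, 6), Mul(-1, S))) = Add(-2, Mul(Rational(-1, 6), S)))
Mul(14, Function('P')(Mul(53, Pow(Function('B')(Add(Mul(0, Pow(-5, -1)), Mul(5, Pow(4, -1)))), -1)))) = Mul(14, Add(-2, Mul(Rational(-1, 6), Mul(53, Pow(Mul(3, Add(Mul(0, Pow(-5, -1)), Mul(5, Pow(4, -1))), Add(1, Pow(Add(Mul(0, Pow(-5, -1)), Mul(5, Pow(4, -1))), 2))), -1))))) = Mul(14, Add(-2, Mul(Rational(-1, 6), Mul(53, Pow(Mul(3, Add(Mul(0, Rational(-1, 5)), Mul(5, Rational(1, 4))), Add(1, Pow(Add(Mul(0, Rational(-1, 5)), Mul(5, Rational(1, 4))), 2))), -1))))) = Mul(14, Add(-2, Mul(Rational(-1, 6), Mul(53, Pow(Mul(3, Add(0, Rational(5, 4)), Add(1, Pow(Add(0, Rational(5, 4)), 2))), -1))))) = Mul(14, Add(-2, Mul(Rational(-1, 6), Mul(53, Pow(Mul(3, Rational(5, 4), Add(1, Pow(Rational(5, 4), 2))), -1))))) = Mul(14, Add(-2, Mul(Rational(-1, 6), Mul(53, Pow(Mul(3, Rational(5, 4), Add(1, Rational(25, 16))), -1))))) = Mul(14, Add(-2, Mul(Rational(-1, 6), Mul(53, Pow(Mul(3, Rational(5, 4), Rational(41, 16)), -1))))) = Mul(14, Add(-2, Mul(Rational(-1, 6), Mul(53, Pow(Rational(615, 64), -1))))) = Mul(14, Add(-2, Mul(Rational(-1, 6), Mul(53, Rational(64, 615))))) = Mul(14, Add(-2, Mul(Rational(-1, 6), Rational(3392, 615)))) = Mul(14, Add(-2, Rational(-1696, 1845))) = Mul(14, Rational(-5386, 1845)) = Rational(-75404, 1845)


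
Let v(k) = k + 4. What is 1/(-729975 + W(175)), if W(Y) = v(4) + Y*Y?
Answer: -1/699342 ≈ -1.4299e-6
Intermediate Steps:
v(k) = 4 + k
W(Y) = 8 + Y**2 (W(Y) = (4 + 4) + Y*Y = 8 + Y**2)
1/(-729975 + W(175)) = 1/(-729975 + (8 + 175**2)) = 1/(-729975 + (8 + 30625)) = 1/(-729975 + 30633) = 1/(-699342) = -1/699342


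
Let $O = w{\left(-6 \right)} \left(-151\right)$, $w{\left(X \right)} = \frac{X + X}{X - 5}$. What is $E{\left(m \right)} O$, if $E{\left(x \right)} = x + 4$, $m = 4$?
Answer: $- \frac{14496}{11} \approx -1317.8$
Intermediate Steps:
$w{\left(X \right)} = \frac{2 X}{-5 + X}$
$O = - \frac{1812}{11}$ ($O = 2 \left(-6\right) \frac{1}{-5 - 6} \left(-151\right) = 2 \left(-6\right) \frac{1}{-11} \left(-151\right) = 2 \left(-6\right) \left(- \frac{1}{11}\right) \left(-151\right) = \frac{12}{11} \left(-151\right) = - \frac{1812}{11} \approx -164.73$)
$E{\left(x \right)} = 4 + x$
$E{\left(m \right)} O = \left(4 + 4\right) \left(- \frac{1812}{11}\right) = 8 \left(- \frac{1812}{11}\right) = - \frac{14496}{11}$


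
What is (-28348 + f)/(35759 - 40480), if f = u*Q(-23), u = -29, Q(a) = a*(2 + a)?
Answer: 42355/4721 ≈ 8.9716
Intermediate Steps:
f = -14007 (f = -(-667)*(2 - 23) = -(-667)*(-21) = -29*483 = -14007)
(-28348 + f)/(35759 - 40480) = (-28348 - 14007)/(35759 - 40480) = -42355/(-4721) = -42355*(-1/4721) = 42355/4721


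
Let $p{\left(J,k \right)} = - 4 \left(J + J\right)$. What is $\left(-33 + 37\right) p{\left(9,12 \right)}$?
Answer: $-288$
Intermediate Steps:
$p{\left(J,k \right)} = - 8 J$ ($p{\left(J,k \right)} = - 4 \cdot 2 J = - 8 J$)
$\left(-33 + 37\right) p{\left(9,12 \right)} = \left(-33 + 37\right) \left(\left(-8\right) 9\right) = 4 \left(-72\right) = -288$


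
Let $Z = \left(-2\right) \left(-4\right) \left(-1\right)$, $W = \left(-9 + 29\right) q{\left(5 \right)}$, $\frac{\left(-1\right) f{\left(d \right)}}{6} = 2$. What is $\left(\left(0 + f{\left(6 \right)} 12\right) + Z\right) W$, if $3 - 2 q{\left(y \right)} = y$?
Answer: $3040$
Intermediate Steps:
$q{\left(y \right)} = \frac{3}{2} - \frac{y}{2}$
$f{\left(d \right)} = -12$ ($f{\left(d \right)} = \left(-6\right) 2 = -12$)
$W = -20$ ($W = \left(-9 + 29\right) \left(\frac{3}{2} - \frac{5}{2}\right) = 20 \left(\frac{3}{2} - \frac{5}{2}\right) = 20 \left(-1\right) = -20$)
$Z = -8$ ($Z = 8 \left(-1\right) = -8$)
$\left(\left(0 + f{\left(6 \right)} 12\right) + Z\right) W = \left(\left(0 - 144\right) - 8\right) \left(-20\right) = \left(-144 - 8\right) \left(-20\right) = \left(-152\right) \left(-20\right) = 3040$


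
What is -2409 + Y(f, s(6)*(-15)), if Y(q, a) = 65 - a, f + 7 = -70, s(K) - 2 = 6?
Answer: -2224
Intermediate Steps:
s(K) = 8 (s(K) = 2 + 6 = 8)
f = -77 (f = -7 - 70 = -77)
-2409 + Y(f, s(6)*(-15)) = -2409 + (65 - 8*(-15)) = -2409 + (65 - 1*(-120)) = -2409 + (65 + 120) = -2409 + 185 = -2224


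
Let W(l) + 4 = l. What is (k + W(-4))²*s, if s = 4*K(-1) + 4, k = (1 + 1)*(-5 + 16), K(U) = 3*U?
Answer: -1568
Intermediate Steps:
W(l) = -4 + l
k = 22 (k = 2*11 = 22)
s = -8 (s = 4*(3*(-1)) + 4 = 4*(-3) + 4 = -12 + 4 = -8)
(k + W(-4))²*s = (22 + (-4 - 4))²*(-8) = (22 - 8)²*(-8) = 14²*(-8) = 196*(-8) = -1568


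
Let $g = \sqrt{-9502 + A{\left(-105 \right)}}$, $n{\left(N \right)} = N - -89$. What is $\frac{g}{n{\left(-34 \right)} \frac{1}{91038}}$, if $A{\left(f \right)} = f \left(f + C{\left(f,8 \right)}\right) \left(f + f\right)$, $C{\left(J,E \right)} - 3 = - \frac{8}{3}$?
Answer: $\frac{91038 i \sqrt{2317402}}{55} \approx 2.5198 \cdot 10^{6} i$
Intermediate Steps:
$C{\left(J,E \right)} = \frac{1}{3}$ ($C{\left(J,E \right)} = 3 - \frac{8}{3} = \frac{1}{3}$)
$n{\left(N \right)} = 89 + N$ ($n{\left(N \right)} = N + 89 = 89 + N$)
$A{\left(f \right)} = 2 f^{2} \left(\frac{1}{3} + f\right)$ ($A{\left(f \right)} = f \left(f + \frac{1}{3}\right) \left(f + f\right) = f \left(\frac{1}{3} + f\right) 2 f = 2 f^{2} \left(\frac{1}{3} + f\right)$)
$g = i \sqrt{2317402}$ ($g = \sqrt{-9502 + \left(-105\right)^{2} \left(\frac{2}{3} + 2 \left(-105\right)\right)} = \sqrt{-9502 + 11025 \left(\frac{2}{3} - 210\right)} = \sqrt{-9502 + 11025 \left(- \frac{628}{3}\right)} = \sqrt{-9502 - 2307900} = \sqrt{-2317402} = i \sqrt{2317402} \approx 1522.3 i$)
$\frac{g}{n{\left(-34 \right)} \frac{1}{91038}} = \frac{i \sqrt{2317402}}{\left(89 - 34\right) \frac{1}{91038}} = \frac{i \sqrt{2317402}}{55 \cdot \frac{1}{91038}} = \frac{i \sqrt{2317402}}{\frac{55}{91038}} = i \sqrt{2317402} \cdot \frac{91038}{55} = \frac{91038 i \sqrt{2317402}}{55}$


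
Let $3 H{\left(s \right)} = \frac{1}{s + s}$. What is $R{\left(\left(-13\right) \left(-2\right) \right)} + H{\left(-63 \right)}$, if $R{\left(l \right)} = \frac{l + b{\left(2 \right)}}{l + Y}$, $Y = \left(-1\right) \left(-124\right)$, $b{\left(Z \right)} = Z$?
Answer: $\frac{1739}{9450} \approx 0.18402$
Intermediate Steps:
$Y = 124$
$H{\left(s \right)} = \frac{1}{6 s}$ ($H{\left(s \right)} = \frac{1}{3 \left(s + s\right)} = \frac{1}{3 \cdot 2 s} = \frac{\frac{1}{2} \frac{1}{s}}{3} = \frac{1}{6 s}$)
$R{\left(l \right)} = \frac{2 + l}{124 + l}$ ($R{\left(l \right)} = \frac{l + 2}{l + 124} = \frac{2 + l}{124 + l}$)
$R{\left(\left(-13\right) \left(-2\right) \right)} + H{\left(-63 \right)} = \frac{2 - -26}{124 - -26} + \frac{1}{6 \left(-63\right)} = \frac{2 + 26}{124 + 26} + \frac{1}{6} \left(- \frac{1}{63}\right) = \frac{1}{150} \cdot 28 - \frac{1}{378} = \frac{14}{75} - \frac{1}{378} = \frac{1739}{9450}$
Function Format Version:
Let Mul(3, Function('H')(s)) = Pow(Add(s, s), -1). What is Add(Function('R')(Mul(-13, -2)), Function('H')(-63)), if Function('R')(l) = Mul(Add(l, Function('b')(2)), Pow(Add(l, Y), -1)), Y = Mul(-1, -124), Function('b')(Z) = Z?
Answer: Rational(1739, 9450) ≈ 0.18402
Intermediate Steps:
Y = 124
Function('H')(s) = Mul(Rational(1, 6), Pow(s, -1)) (Function('H')(s) = Mul(Rational(1, 3), Pow(Add(s, s), -1)) = Mul(Rational(1, 3), Pow(Mul(2, s), -1)) = Mul(Rational(1, 3), Mul(Rational(1, 2), Pow(s, -1))) = Mul(Rational(1, 6), Pow(s, -1)))
Function('R')(l) = Mul(Pow(Add(124, l), -1), Add(2, l)) (Function('R')(l) = Mul(Add(l, 2), Pow(Add(l, 124), -1)) = Mul(Add(2, l), Pow(Add(124, l), -1)) = Mul(Pow(Add(124, l), -1), Add(2, l)))
Add(Function('R')(Mul(-13, -2)), Function('H')(-63)) = Add(Mul(Pow(Add(124, Mul(-13, -2)), -1), Add(2, Mul(-13, -2))), Mul(Rational(1, 6), Pow(-63, -1))) = Add(Mul(Pow(Add(124, 26), -1), Add(2, 26)), Mul(Rational(1, 6), Rational(-1, 63))) = Add(Mul(Pow(150, -1), 28), Rational(-1, 378)) = Add(Mul(Rational(1, 150), 28), Rational(-1, 378)) = Add(Rational(14, 75), Rational(-1, 378)) = Rational(1739, 9450)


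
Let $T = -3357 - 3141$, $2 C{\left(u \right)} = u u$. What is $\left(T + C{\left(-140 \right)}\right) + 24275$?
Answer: $27577$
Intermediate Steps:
$C{\left(u \right)} = \frac{u^{2}}{2}$ ($C{\left(u \right)} = \frac{u u}{2} = \frac{u^{2}}{2}$)
$T = -6498$ ($T = -3357 - 3141 = -6498$)
$\left(T + C{\left(-140 \right)}\right) + 24275 = \left(-6498 + \frac{\left(-140\right)^{2}}{2}\right) + 24275 = \left(-6498 + \frac{1}{2} \cdot 19600\right) + 24275 = \left(-6498 + 9800\right) + 24275 = 3302 + 24275 = 27577$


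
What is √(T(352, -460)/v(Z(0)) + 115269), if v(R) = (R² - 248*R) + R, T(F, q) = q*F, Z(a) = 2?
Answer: 143*√277/7 ≈ 340.00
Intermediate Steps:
T(F, q) = F*q
v(R) = R² - 247*R
√(T(352, -460)/v(Z(0)) + 115269) = √((352*(-460))/((2*(-247 + 2))) + 115269) = √(-161920/(2*(-245)) + 115269) = √(-161920/(-490) + 115269) = √(-161920*(-1/490) + 115269) = √(16192/49 + 115269) = √(5664373/49) = 143*√277/7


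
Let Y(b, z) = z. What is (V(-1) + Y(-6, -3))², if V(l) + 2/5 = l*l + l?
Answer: 289/25 ≈ 11.560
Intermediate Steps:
V(l) = -⅖ + l + l² (V(l) = -⅖ + (l*l + l) = -⅖ + (l² + l) = -⅖ + (l + l²) = -⅖ + l + l²)
(V(-1) + Y(-6, -3))² = ((-⅖ - 1 + (-1)²) - 3)² = ((-⅖ - 1 + 1) - 3)² = (-⅖ - 3)² = (-17/5)² = 289/25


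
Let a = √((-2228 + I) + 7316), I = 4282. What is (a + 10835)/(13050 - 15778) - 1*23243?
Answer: -5765249/248 - √9370/2728 ≈ -23247.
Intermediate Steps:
a = √9370 (a = √((-2228 + 4282) + 7316) = √(2054 + 7316) = √9370 ≈ 96.799)
(a + 10835)/(13050 - 15778) - 1*23243 = (√9370 + 10835)/(13050 - 15778) - 1*23243 = (10835 + √9370)/(-2728) - 23243 = (10835 + √9370)*(-1/2728) - 23243 = (-985/248 - √9370/2728) - 23243 = -5765249/248 - √9370/2728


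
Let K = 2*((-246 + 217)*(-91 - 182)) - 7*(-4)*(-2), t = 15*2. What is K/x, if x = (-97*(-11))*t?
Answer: 7889/16005 ≈ 0.49291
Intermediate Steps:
t = 30
x = 32010 (x = -97*(-11)*30 = 1067*30 = 32010)
K = 15778 (K = 2*(-29*(-273)) + 28*(-2) = 2*7917 - 56 = 15834 - 56 = 15778)
K/x = 15778/32010 = 15778*(1/32010) = 7889/16005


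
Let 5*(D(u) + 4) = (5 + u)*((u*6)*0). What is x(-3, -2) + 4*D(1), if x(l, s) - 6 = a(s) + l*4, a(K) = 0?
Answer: -22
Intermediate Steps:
x(l, s) = 6 + 4*l (x(l, s) = 6 + (0 + l*4) = 6 + (0 + 4*l) = 6 + 4*l)
D(u) = -4 (D(u) = -4 + ((5 + u)*((u*6)*0))/5 = -4 + ((5 + u)*((6*u)*0))/5 = -4 + ((5 + u)*0)/5 = -4 + (⅕)*0 = -4 + 0 = -4)
x(-3, -2) + 4*D(1) = (6 + 4*(-3)) + 4*(-4) = (6 - 12) - 16 = -6 - 16 = -22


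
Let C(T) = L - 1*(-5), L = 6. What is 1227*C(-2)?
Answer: 13497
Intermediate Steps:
C(T) = 11 (C(T) = 6 - 1*(-5) = 6 + 5 = 11)
1227*C(-2) = 1227*11 = 13497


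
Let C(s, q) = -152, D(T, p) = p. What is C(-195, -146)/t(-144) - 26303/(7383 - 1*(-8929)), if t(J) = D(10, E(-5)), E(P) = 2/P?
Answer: 6172257/16312 ≈ 378.39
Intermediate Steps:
t(J) = -⅖ (t(J) = 2/(-5) = 2*(-⅕) = -⅖)
C(-195, -146)/t(-144) - 26303/(7383 - 1*(-8929)) = -152/(-⅖) - 26303/(7383 - 1*(-8929)) = -152*(-5/2) - 26303/(7383 + 8929) = 380 - 26303/16312 = 6172257/16312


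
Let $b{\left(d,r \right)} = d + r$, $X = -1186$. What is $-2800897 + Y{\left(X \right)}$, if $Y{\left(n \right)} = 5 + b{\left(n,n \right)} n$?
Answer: $12300$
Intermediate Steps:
$Y{\left(n \right)} = 5 + 2 n^{2}$ ($Y{\left(n \right)} = 5 + \left(n + n\right) n = 5 + 2 n n = 5 + 2 n^{2}$)
$-2800897 + Y{\left(X \right)} = -2800897 + \left(5 + 2 \left(-1186\right)^{2}\right) = -2800897 + \left(5 + 2 \cdot 1406596\right) = -2800897 + \left(5 + 2813192\right) = -2800897 + 2813197 = 12300$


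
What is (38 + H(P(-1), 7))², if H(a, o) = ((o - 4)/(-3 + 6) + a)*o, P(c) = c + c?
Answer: 961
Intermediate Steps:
P(c) = 2*c
H(a, o) = o*(-4/3 + a + o/3) (H(a, o) = ((-4 + o)/3 + a)*o = ((-4 + o)*(⅓) + a)*o = ((-4/3 + o/3) + a)*o = (-4/3 + a + o/3)*o = o*(-4/3 + a + o/3))
(38 + H(P(-1), 7))² = (38 + (⅓)*7*(-4 + 7 + 3*(2*(-1))))² = (38 + (⅓)*7*(-4 + 7 + 3*(-2)))² = (38 + (⅓)*7*(-4 + 7 - 6))² = (38 + (⅓)*7*(-3))² = (38 - 7)² = 31² = 961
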